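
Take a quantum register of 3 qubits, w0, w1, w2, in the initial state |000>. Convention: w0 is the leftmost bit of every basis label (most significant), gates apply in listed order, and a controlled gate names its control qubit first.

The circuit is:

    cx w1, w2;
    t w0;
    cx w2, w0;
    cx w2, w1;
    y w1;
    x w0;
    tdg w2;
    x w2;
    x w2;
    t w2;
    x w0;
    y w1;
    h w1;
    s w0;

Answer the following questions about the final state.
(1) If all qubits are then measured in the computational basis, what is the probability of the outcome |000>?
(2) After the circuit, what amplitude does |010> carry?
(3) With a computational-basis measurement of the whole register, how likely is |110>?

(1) Outcome |000> occurs with probability 1/2. Key observation: gates 5-12 undo each other exactly, leaving only the rest of the circuit to track.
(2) The final state's coefficient on |010> equals sqrt(2)/2.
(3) A full measurement returns |110> with probability 0.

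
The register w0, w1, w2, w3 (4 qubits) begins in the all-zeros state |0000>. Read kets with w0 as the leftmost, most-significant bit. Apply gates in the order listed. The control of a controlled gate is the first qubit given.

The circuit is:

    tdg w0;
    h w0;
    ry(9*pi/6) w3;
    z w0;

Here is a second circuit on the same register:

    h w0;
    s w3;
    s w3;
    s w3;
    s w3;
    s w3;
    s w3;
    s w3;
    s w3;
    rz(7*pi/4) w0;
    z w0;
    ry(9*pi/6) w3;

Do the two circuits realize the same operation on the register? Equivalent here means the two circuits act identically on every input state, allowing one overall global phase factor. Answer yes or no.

No — the two circuits implement different unitaries, even allowing a global phase.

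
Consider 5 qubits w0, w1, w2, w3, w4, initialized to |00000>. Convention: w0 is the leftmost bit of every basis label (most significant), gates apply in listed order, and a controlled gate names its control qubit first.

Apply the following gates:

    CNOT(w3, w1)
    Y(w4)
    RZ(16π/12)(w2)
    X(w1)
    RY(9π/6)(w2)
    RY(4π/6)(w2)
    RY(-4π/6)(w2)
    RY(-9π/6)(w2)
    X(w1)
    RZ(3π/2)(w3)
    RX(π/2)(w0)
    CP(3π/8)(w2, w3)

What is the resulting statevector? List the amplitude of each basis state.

The final amplitudes are -sqrt(2)*exp(I*pi/12)/2 on |00001>, sqrt(2)*exp(7*I*pi/12)/2 on |10001>, and 0 on every other basis state. Key observation: gates 4-9 undo each other exactly, leaving only the rest of the circuit to track.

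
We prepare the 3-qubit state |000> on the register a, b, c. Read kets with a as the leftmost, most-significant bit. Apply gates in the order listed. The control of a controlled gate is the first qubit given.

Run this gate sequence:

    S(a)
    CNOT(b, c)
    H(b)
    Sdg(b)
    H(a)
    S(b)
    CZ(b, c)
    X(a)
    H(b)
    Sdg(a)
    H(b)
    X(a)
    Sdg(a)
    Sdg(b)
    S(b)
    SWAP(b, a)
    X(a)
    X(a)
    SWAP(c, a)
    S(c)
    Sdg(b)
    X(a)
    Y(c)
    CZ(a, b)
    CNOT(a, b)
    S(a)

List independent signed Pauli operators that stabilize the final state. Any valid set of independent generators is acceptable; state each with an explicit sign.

The stabilizer group can be generated by -IYI, +IIY, -ZII, among other valid generating sets.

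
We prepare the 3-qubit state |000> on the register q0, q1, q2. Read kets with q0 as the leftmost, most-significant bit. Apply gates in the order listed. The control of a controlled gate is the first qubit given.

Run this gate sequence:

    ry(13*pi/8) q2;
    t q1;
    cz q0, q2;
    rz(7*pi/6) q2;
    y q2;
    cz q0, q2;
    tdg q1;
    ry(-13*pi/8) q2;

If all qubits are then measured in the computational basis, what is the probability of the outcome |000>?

The probability of measuring |000> is sqrt(6)/16 + sqrt(2)/8 + sqrt(3)/8 + 1/4.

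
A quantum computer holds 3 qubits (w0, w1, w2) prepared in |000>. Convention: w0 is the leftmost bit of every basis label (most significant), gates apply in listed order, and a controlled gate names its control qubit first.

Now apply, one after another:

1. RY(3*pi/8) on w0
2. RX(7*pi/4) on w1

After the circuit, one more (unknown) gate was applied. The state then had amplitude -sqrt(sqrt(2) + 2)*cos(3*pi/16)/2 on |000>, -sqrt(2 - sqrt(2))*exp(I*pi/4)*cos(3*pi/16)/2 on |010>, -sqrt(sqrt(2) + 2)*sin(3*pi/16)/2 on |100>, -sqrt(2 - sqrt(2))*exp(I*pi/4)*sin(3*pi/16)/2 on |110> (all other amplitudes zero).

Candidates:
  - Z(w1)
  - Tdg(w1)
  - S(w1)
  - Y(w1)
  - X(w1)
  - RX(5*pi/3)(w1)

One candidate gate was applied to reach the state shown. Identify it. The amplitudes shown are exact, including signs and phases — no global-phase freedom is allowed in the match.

The unique candidate consistent with the amplitudes is Tdg(w1).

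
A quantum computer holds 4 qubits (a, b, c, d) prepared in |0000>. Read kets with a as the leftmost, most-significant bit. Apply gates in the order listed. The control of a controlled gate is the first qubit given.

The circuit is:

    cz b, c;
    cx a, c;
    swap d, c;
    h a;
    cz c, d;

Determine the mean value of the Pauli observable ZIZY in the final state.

In the final state, ZIZY has expectation 0.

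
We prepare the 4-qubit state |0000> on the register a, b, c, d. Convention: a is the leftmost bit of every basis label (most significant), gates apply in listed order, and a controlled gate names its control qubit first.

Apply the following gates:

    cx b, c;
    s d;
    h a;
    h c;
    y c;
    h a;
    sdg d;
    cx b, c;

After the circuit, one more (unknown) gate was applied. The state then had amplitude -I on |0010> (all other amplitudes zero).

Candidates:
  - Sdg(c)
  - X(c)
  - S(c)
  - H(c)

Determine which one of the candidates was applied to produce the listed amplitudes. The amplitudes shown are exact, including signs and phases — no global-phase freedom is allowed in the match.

It was H(c) that produced the state shown.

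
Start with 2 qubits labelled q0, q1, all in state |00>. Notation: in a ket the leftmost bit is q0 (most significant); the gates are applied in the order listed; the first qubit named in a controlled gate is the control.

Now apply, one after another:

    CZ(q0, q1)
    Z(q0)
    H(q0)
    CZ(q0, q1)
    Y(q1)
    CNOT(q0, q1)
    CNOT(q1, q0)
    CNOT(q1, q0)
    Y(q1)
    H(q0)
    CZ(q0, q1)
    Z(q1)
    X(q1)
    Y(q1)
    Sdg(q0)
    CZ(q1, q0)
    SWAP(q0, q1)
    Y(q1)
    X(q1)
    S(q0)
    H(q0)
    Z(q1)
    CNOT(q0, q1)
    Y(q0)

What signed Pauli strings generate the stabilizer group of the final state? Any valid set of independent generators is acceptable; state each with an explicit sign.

The final state is stabilized by the group generated by -YZ, -ZX; other independent generating sets are equally valid.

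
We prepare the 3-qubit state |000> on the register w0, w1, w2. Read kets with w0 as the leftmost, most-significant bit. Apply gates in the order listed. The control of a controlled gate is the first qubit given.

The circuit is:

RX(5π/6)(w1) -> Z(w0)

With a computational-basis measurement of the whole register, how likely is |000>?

The probability of measuring |000> is 1/2 - sqrt(3)/4.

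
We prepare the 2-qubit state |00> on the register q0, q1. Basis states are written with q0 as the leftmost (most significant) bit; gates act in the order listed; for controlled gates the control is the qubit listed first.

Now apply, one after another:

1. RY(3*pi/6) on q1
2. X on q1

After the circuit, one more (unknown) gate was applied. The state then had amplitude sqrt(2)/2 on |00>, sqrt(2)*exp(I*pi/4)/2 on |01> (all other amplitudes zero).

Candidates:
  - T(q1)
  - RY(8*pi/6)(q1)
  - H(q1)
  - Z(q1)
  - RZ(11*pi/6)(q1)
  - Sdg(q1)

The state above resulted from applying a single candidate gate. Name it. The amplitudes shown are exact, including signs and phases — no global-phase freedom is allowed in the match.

The unique candidate consistent with the amplitudes is T(q1).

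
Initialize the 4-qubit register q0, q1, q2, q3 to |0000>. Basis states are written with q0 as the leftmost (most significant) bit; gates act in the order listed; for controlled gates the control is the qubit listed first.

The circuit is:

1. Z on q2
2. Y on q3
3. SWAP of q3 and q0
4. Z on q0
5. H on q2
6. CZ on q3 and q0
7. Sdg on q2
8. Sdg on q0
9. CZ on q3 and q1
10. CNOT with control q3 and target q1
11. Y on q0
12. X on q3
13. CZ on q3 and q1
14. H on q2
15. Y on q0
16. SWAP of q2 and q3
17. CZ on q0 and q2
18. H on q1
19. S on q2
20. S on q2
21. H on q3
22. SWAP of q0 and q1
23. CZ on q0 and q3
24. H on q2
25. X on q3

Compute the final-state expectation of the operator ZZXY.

The observable ZZXY averages to 1.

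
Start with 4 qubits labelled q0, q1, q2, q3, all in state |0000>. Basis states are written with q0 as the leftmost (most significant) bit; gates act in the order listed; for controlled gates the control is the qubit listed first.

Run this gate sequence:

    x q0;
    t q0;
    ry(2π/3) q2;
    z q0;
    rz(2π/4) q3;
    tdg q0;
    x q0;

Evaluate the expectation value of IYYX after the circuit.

The observable IYYX averages to 0.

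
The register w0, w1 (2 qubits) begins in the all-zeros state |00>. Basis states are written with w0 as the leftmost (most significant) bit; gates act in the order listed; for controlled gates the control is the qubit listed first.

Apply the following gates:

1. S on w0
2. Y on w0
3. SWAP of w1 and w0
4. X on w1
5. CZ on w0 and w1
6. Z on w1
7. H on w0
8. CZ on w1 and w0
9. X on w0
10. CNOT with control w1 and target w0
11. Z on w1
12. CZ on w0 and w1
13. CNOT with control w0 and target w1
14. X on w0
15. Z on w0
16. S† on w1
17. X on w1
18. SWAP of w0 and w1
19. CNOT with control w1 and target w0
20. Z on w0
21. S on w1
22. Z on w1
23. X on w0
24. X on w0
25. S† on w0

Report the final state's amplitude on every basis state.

After the circuit, the state carries amplitude sqrt(2)/2 on |00>, -sqrt(2)/2 on |01>, 0 on |10>, 0 on |11>.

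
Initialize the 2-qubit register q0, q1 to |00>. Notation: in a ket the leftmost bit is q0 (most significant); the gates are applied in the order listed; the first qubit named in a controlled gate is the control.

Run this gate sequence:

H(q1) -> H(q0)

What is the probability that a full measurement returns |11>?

A full measurement returns |11> with probability 1/4.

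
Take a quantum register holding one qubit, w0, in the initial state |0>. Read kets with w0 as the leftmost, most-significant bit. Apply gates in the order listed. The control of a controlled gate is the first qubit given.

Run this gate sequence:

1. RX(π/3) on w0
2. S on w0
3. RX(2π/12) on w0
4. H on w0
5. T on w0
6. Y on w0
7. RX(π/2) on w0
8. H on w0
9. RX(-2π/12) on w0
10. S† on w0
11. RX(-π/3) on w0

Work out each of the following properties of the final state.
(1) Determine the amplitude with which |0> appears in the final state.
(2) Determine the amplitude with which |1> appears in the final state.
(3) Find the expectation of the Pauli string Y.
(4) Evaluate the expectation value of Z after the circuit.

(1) The final state's coefficient on |0> equals 5*sqrt(2)/16 - 3*sqrt(2)*exp(I*pi/4)/16 - sqrt(6)*exp(3*I*pi/4)/16 + sqrt(6)*(2 + I)/16 + sqrt(6)*exp(I*pi/4)/8.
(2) The final state's coefficient on |1> equals -3*sqrt(2)/16 - sqrt(2)*exp(3*I*pi/4)/4 - sqrt(6)*exp(I*pi/4)/8 + sqrt(6)*exp(3*I*pi/4)/16 - sqrt(6)*(2 - I)/16 + 3*sqrt(2)*exp(I*pi/4)/16.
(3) In the final state, Y has expectation -5*sqrt(6)/32 + sqrt(2)/32 + 3/8.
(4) The expectation value of Z is 3*sqrt(2)/32 + sqrt(3)/8 + 3*sqrt(6)/32.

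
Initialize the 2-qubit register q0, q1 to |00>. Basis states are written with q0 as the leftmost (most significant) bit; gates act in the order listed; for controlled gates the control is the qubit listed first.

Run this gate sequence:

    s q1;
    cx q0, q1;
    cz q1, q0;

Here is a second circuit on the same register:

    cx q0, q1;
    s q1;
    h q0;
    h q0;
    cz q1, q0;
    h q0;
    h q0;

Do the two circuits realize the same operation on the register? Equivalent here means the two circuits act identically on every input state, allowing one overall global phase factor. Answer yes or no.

No, they are not equivalent — no single phase factor reconciles the two unitaries.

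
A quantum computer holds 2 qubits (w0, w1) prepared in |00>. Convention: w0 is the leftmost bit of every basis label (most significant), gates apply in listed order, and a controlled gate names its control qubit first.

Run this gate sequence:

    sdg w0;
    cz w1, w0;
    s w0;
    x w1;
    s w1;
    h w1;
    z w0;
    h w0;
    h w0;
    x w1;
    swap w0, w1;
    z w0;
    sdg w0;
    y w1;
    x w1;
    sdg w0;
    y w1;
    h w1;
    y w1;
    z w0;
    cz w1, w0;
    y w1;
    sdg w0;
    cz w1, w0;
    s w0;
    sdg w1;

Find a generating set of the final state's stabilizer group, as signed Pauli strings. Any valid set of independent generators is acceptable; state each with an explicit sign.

The final state is stabilized by the group generated by -XI, +IY; other independent generating sets are equally valid.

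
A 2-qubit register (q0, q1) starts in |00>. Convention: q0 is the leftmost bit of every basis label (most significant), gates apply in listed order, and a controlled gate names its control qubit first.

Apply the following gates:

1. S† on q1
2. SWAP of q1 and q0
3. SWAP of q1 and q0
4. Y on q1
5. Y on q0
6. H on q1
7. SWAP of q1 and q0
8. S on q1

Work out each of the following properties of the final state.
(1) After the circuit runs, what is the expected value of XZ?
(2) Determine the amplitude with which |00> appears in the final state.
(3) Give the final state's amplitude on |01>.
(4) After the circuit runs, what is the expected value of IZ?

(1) In the final state, XZ has expectation 1.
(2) |00> carries amplitude 0 in the final state.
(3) |01> carries amplitude -sqrt(2)*I/2 in the final state.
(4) The observable IZ averages to -1.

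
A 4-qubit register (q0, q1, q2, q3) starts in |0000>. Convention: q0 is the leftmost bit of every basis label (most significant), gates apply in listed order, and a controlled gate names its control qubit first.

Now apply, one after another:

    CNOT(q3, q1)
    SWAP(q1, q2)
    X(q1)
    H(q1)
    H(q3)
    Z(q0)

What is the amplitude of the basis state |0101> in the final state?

|0101> carries amplitude -1/2 in the final state.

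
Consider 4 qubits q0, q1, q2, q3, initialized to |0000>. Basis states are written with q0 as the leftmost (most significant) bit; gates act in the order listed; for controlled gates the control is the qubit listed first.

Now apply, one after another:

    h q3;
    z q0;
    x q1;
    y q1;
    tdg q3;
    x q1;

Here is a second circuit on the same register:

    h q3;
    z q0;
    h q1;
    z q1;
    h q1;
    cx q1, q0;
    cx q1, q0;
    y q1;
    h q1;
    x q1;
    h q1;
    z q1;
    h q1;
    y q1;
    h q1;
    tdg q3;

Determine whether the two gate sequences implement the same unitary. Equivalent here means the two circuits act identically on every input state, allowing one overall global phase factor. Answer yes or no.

No, they are not equivalent — no single phase factor reconciles the two unitaries.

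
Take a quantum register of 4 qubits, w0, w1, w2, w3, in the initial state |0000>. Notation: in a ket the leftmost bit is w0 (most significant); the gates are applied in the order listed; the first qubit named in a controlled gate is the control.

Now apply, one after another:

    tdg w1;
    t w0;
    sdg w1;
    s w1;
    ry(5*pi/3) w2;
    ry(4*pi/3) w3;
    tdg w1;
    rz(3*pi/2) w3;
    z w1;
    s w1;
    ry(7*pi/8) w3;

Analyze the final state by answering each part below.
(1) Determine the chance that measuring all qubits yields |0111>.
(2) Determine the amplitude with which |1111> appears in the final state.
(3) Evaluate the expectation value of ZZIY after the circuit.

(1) Outcome |0111> occurs with probability 0.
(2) The final state's coefficient on |1111> equals 0.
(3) In the final state, ZZIY has expectation sqrt(3)/2.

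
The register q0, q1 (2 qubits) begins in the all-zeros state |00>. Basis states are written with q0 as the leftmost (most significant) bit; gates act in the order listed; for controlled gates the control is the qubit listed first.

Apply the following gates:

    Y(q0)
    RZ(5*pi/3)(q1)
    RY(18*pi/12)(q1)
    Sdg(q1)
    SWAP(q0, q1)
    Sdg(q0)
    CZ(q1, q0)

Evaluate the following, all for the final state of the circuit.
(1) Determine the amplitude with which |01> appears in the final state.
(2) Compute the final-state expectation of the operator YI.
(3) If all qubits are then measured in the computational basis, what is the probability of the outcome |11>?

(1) |01> carries amplitude sqrt(2)*exp(2*I*pi/3)/2 in the final state.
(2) In the final state, YI has expectation 0.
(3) The probability of measuring |11> is 1/2.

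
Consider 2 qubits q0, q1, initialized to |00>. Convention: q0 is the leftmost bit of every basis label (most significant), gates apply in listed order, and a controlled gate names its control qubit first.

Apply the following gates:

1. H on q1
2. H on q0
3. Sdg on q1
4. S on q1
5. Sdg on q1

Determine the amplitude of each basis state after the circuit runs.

The final amplitudes are 1/2 on |00>, -I/2 on |01>, 1/2 on |10>, -I/2 on |11>. Key observation: steps 4-5 multiply out to the identity, so the circuit reduces to the remaining gates.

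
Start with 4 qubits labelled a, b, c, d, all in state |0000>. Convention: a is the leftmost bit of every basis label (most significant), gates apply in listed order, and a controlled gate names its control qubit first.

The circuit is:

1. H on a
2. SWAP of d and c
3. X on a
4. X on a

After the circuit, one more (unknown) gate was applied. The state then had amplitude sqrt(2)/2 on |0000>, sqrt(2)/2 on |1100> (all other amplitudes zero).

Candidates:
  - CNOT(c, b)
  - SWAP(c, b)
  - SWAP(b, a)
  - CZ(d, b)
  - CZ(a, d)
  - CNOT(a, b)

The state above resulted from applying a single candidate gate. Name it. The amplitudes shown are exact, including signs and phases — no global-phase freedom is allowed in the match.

The unique candidate consistent with the amplitudes is CNOT(a, b).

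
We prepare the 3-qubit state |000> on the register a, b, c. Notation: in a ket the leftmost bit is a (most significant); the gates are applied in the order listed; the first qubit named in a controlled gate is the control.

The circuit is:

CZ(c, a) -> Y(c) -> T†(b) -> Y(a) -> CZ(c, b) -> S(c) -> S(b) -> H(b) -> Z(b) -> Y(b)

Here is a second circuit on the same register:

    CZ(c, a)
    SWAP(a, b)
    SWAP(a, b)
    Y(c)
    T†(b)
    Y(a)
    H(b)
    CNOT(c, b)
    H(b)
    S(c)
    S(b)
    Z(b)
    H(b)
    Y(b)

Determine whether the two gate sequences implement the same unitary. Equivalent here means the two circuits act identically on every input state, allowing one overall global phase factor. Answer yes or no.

No — the two circuits implement different unitaries, even allowing a global phase.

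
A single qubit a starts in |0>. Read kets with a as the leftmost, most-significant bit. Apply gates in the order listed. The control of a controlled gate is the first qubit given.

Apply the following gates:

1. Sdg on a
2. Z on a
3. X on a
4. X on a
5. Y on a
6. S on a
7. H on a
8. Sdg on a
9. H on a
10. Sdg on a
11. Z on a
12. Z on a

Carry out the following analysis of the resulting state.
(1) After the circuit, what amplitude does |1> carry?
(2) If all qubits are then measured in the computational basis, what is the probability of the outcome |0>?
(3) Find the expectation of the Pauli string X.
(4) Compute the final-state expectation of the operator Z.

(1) The final state's coefficient on |1> equals 1/2 + I/2.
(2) A full measurement returns |0> with probability 1/2.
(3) In the final state, X has expectation -1.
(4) The expectation value of Z is 0.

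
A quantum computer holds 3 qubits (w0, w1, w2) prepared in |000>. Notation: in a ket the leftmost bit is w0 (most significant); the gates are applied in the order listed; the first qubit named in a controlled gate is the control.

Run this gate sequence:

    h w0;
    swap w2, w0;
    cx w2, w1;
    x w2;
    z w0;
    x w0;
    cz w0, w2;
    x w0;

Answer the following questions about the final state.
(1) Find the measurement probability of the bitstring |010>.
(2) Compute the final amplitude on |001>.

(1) Outcome |010> occurs with probability 1/2.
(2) |001> carries amplitude -sqrt(2)/2 in the final state.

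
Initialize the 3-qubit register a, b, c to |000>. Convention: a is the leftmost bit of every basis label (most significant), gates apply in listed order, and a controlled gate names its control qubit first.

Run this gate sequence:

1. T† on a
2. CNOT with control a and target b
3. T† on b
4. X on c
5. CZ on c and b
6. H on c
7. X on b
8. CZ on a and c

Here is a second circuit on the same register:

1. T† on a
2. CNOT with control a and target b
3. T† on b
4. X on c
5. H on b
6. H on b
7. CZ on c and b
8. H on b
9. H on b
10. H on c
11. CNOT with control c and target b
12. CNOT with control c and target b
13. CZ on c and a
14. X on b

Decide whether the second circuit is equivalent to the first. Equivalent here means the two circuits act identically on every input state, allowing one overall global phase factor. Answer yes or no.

Yes — the two circuits implement the same unitary up to a global phase.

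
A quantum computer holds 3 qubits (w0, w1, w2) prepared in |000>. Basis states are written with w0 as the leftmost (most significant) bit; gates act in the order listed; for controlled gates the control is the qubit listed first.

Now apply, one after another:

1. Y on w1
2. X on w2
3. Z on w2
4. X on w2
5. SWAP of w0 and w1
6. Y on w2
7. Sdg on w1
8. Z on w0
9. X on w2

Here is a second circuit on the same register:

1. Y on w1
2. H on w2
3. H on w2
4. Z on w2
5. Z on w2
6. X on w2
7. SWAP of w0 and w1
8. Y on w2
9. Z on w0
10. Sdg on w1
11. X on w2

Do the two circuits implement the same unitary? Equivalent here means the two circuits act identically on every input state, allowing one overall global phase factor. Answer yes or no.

No: there is an input state on which the two circuits produce genuinely different outputs (not merely differing by a phase).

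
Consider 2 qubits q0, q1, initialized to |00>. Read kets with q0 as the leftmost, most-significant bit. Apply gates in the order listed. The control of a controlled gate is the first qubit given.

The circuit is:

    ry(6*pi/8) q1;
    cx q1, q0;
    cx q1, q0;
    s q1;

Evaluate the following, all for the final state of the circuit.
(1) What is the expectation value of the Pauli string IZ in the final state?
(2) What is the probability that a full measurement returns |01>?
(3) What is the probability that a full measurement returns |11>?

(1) The expectation value of IZ is -sqrt(2)/2. Key observation: steps 2-3 multiply out to the identity, so the circuit reduces to the remaining gates.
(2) Outcome |01> occurs with probability sqrt(2)/4 + 1/2.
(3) A full measurement returns |11> with probability 0.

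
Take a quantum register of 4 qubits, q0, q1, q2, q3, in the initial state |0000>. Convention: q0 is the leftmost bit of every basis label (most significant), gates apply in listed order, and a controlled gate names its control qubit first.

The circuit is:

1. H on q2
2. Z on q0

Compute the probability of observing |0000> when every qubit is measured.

A full measurement returns |0000> with probability 1/2.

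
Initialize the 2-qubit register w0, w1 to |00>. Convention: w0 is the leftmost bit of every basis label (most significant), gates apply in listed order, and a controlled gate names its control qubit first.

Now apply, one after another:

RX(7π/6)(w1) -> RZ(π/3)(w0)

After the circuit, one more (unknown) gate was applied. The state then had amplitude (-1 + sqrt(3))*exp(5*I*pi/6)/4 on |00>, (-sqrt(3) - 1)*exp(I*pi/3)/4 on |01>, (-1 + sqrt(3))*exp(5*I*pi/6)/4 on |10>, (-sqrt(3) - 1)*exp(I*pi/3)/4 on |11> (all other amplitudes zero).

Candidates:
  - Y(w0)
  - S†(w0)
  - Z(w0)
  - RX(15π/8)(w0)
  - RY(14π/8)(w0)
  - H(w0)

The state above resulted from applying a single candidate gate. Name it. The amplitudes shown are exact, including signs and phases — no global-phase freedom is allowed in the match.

It was H(w0) that produced the state shown.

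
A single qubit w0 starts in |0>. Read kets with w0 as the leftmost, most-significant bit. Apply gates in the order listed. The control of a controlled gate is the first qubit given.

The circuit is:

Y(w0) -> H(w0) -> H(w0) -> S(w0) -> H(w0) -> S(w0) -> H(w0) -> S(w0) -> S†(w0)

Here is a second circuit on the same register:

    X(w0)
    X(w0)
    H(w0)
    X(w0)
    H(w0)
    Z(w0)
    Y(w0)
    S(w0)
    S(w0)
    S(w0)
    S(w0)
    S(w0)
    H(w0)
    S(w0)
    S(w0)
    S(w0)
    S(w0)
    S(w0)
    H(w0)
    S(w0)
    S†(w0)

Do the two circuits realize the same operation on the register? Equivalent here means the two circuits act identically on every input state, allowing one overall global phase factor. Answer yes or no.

Yes — the two circuits implement the same unitary up to a global phase.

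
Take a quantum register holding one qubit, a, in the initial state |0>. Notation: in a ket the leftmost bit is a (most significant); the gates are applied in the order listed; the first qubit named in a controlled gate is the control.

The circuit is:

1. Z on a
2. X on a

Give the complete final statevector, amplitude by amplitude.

The resulting statevector has amplitude 0 on |0>, 1 on |1>.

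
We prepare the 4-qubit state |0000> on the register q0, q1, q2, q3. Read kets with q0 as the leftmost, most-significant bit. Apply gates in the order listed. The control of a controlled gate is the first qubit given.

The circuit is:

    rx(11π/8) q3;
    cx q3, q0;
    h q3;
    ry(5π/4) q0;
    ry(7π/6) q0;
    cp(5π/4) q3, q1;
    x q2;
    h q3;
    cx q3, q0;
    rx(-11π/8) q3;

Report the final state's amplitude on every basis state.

The final amplitudes are -sqrt(6)*sqrt(sqrt(2)/4 + 1/2)*sin(5*pi/16)**2/4 - sqrt(2)*sqrt(sqrt(2)/4 + 1/2)*sin(5*pi/16)**2/4 - sqrt(6)*sqrt(sqrt(2)/4 + 1/2)*cos(5*pi/16)**2/4 - sqrt(2)*sqrt(sqrt(2)/4 + 1/2)*cos(5*pi/16)**2/4 - sqrt(2)*sqrt(1/2 - sqrt(2)/4)*sin(5*pi/16)**2/4 - sqrt(2)*sqrt(1/2 - sqrt(2)/4)*cos(5*pi/16)**2/4 + sqrt(6)*sqrt(1/2 - sqrt(2)/4)*cos(5*pi/16)**2/4 + sqrt(6)*sqrt(1/2 - sqrt(2)/4)*sin(5*pi/16)**2/4 on |0010>, -sqrt(2)*sqrt(sqrt(2)/4 + 1/2)*sin(5*pi/16)**2/4 - sqrt(6)*sqrt(sqrt(2)/4 + 1/2)*cos(5*pi/16)**2/4 - sqrt(6)*sqrt(1/2 - sqrt(2)/4)*cos(5*pi/16)**2/4 - sqrt(2)*sqrt(1/2 - sqrt(2)/4)*cos(5*pi/16)**2/4 + sqrt(2)*sqrt(1/2 - sqrt(2)/4)*sin(5*pi/16)**2/4 + sqrt(2)*sqrt(sqrt(2)/4 + 1/2)*cos(5*pi/16)**2/4 + sqrt(6)*sqrt(1/2 - sqrt(2)/4)*sin(5*pi/16)**2/4 + sqrt(6)*sqrt(sqrt(2)/4 + 1/2)*sin(5*pi/16)**2/4 on |1010>, -sqrt(2)*I*sqrt(sqrt(2)/4 + 1/2)*sin(5*pi/16)*cos(5*pi/16)/2 + sqrt(2)*I*sqrt(1/2 - sqrt(2)/4)*sin(5*pi/16)*cos(5*pi/16)/2 + sqrt(6)*I*sqrt(1/2 - sqrt(2)/4)*sin(5*pi/16)*cos(5*pi/16)/2 + sqrt(6)*I*sqrt(sqrt(2)/4 + 1/2)*sin(5*pi/16)*cos(5*pi/16)/2 on |1011>, and 0 on every other basis state.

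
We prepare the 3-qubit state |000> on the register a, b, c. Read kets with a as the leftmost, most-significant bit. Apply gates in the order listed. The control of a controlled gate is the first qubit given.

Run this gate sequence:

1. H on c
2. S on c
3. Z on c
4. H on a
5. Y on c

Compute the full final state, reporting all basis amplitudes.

After the circuit, the state carries amplitude -1/2 on |000>, I/2 on |001>, 0 on |010>, 0 on |011>, -1/2 on |100>, I/2 on |101>, 0 on |110>, 0 on |111>.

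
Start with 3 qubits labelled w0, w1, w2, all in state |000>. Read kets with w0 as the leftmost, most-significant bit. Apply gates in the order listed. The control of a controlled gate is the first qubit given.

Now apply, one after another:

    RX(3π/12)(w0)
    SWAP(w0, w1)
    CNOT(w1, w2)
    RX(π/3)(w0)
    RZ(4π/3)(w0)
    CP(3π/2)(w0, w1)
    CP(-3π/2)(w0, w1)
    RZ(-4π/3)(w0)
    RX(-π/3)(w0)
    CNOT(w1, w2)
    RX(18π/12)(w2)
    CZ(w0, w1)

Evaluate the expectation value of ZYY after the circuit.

In the final state, ZYY has expectation -sqrt(2)/2.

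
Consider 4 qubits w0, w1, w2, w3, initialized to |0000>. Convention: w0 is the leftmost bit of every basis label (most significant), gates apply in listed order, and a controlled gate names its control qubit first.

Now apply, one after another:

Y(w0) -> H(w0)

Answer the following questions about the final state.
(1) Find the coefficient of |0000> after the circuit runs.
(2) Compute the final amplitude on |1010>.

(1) The final state's coefficient on |0000> equals sqrt(2)*I/2.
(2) The final state's coefficient on |1010> equals 0.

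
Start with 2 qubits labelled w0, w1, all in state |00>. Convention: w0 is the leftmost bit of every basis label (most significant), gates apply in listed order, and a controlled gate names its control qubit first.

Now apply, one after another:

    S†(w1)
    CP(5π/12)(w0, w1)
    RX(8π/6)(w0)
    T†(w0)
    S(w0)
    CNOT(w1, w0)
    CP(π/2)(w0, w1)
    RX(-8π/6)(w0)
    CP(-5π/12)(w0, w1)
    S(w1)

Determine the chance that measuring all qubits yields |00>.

A full measurement returns |00> with probability 3*sqrt(2)/16 + 5/8.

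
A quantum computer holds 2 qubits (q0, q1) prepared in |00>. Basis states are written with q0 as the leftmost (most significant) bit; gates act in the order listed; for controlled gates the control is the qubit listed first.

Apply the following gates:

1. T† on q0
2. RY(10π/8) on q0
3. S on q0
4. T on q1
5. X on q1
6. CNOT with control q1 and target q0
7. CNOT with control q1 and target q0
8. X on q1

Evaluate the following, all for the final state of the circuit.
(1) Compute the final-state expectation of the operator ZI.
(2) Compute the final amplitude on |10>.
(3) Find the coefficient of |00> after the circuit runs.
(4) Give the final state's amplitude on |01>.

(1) The observable ZI averages to -sqrt(2)/2.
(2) The amplitude on |10> is I*sqrt(sqrt(2) + 2)/2.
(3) The final state's coefficient on |00> equals -sqrt(2 - sqrt(2))/2.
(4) The amplitude on |01> is 0.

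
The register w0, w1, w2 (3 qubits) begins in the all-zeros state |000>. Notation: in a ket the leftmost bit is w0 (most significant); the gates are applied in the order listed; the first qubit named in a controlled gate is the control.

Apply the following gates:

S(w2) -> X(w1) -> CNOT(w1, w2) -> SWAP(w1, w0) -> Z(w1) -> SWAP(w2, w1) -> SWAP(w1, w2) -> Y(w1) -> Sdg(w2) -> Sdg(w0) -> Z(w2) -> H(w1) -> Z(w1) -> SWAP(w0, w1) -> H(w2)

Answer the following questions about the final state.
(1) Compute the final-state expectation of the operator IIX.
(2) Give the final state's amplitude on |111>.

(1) The observable IIX averages to -1.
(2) |111> carries amplitude -I/2 in the final state.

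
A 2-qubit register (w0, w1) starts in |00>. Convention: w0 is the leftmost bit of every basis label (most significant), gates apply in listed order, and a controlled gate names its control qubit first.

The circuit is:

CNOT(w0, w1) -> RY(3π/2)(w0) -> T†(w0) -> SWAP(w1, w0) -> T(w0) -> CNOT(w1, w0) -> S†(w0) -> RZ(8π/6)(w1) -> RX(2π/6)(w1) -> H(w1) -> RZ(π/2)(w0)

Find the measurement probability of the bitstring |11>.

Outcome |11> occurs with probability 1/4.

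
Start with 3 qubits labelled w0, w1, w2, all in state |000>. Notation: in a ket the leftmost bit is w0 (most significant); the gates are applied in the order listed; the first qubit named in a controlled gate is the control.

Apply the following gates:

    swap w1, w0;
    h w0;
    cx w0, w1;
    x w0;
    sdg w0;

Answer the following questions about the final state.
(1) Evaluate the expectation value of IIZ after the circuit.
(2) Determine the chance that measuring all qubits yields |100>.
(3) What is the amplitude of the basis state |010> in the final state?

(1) The expectation value of IIZ is 1.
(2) A full measurement returns |100> with probability 1/2.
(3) The amplitude on |010> is sqrt(2)/2.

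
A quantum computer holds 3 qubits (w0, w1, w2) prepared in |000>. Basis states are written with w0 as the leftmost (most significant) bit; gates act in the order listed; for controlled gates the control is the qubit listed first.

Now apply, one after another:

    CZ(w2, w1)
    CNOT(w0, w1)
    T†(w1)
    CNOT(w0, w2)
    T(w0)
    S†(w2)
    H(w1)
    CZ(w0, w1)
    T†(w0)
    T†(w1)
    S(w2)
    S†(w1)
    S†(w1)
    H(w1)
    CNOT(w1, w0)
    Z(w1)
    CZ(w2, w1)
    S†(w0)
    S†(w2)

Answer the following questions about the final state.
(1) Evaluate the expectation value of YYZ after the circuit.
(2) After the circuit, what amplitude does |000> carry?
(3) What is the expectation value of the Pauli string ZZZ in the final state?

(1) In the final state, YYZ has expectation -sqrt(2)/2.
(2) The final state's coefficient on |000> equals 1/2 + exp(3*I*pi/4)/2.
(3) The observable ZZZ averages to 1.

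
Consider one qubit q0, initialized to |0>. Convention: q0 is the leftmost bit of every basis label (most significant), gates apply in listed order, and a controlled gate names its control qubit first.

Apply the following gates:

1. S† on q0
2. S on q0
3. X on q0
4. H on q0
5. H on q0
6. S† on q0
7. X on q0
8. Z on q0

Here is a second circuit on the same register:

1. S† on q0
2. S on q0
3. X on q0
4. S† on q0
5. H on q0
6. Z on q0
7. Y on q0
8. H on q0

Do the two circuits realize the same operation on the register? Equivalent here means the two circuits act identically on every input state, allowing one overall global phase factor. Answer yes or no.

No — the two circuits implement different unitaries, even allowing a global phase.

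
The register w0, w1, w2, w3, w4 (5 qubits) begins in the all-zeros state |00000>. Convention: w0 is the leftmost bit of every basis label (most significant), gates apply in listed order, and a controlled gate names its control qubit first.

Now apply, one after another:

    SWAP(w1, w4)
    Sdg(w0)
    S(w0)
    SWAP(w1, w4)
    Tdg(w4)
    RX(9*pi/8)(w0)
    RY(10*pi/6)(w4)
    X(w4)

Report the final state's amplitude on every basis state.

The resulting statevector has amplitude -sin(pi/16)/2 on |00000>, sqrt(3)*sin(pi/16)/2 on |00001>, -I*cos(pi/16)/2 on |10000>, sqrt(3)*I*cos(pi/16)/2 on |10001>, and 0 on every other basis state. Key observation: the block from step 1 through step 4 cancels to the identity and can be dropped.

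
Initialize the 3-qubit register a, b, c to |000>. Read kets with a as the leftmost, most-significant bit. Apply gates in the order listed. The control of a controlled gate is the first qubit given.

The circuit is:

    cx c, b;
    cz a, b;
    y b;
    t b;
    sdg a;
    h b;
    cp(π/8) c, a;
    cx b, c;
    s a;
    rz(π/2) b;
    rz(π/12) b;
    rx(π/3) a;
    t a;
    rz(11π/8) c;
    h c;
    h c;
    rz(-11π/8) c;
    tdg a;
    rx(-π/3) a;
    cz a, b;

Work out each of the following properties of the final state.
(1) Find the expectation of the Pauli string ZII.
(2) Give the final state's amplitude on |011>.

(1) In the final state, ZII has expectation 1. Key observation: steps 12-19 multiply out to the identity, so the circuit reduces to the remaining gates.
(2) |011> carries amplitude sqrt(2)*exp(I*pi/24)/2 in the final state.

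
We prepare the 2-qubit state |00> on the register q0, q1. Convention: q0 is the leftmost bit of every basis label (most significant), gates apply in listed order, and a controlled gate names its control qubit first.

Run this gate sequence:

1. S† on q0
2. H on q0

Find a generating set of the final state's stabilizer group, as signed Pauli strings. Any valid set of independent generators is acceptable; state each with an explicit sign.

One valid set of independent stabilizer generators is +XI, +IZ (any independent generating set of the same group is equally correct).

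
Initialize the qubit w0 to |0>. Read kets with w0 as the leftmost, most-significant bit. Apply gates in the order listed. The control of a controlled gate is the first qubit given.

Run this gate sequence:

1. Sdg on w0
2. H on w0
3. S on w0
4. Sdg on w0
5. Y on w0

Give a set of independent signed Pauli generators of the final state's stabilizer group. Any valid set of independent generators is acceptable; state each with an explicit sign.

The final state is stabilized by the group generated by -X; other independent generating sets are equally valid.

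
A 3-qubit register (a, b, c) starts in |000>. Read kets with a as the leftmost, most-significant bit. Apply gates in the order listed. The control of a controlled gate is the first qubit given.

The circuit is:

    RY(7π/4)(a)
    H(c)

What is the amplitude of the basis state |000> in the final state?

The final state's coefficient on |000> equals -sqrt(2*sqrt(2) + 4)/4.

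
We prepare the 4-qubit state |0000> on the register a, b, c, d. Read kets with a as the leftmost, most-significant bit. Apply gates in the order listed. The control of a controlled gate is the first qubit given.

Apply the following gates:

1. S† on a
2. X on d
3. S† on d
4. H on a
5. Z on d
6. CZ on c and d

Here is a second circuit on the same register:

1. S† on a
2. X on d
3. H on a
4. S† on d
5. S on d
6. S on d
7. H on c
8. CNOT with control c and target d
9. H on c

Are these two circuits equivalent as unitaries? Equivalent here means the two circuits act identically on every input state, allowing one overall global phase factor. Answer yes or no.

No, they are not equivalent — no single phase factor reconciles the two unitaries.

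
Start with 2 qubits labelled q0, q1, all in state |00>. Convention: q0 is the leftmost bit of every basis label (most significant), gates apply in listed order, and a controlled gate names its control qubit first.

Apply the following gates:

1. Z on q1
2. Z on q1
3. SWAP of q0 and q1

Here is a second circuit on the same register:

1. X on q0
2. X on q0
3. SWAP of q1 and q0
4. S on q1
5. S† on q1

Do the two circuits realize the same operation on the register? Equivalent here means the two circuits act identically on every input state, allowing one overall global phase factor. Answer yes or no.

Yes: on every input state the two circuits agree up to one overall phase factor.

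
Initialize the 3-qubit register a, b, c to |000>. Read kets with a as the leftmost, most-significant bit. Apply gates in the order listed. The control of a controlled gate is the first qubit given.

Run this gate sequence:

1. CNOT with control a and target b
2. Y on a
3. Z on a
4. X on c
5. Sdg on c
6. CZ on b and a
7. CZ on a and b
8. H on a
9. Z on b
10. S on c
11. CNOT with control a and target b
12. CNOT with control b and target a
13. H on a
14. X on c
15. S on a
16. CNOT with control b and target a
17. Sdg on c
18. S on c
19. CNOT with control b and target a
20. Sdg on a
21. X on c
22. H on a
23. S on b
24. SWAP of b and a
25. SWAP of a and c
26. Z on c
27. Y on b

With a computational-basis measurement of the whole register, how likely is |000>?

A full measurement returns |000> with probability 0. Key observation: steps 14-21 multiply out to the identity, so the circuit reduces to the remaining gates.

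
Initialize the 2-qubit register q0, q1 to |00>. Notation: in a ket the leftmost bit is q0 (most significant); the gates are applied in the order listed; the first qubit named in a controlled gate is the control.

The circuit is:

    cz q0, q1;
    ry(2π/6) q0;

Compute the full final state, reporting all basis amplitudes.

The final amplitudes are sqrt(3)/2 on |00>, 0 on |01>, 1/2 on |10>, 0 on |11>.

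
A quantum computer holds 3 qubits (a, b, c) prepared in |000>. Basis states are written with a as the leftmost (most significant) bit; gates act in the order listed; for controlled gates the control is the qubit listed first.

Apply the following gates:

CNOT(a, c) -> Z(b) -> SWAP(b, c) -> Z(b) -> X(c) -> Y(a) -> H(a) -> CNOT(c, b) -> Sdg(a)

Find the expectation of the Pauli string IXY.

The expectation value of IXY is 0.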